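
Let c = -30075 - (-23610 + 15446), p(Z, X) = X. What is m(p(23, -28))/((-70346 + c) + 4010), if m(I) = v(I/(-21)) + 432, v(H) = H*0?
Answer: -432/88247 ≈ -0.0048954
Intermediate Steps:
v(H) = 0
c = -21911 (c = -30075 - 1*(-8164) = -30075 + 8164 = -21911)
m(I) = 432 (m(I) = 0 + 432 = 432)
m(p(23, -28))/((-70346 + c) + 4010) = 432/((-70346 - 21911) + 4010) = 432/(-92257 + 4010) = 432/(-88247) = 432*(-1/88247) = -432/88247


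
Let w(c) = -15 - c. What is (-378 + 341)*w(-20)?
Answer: -185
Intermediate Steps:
(-378 + 341)*w(-20) = (-378 + 341)*(-15 - 1*(-20)) = -37*(-15 + 20) = -37*5 = -185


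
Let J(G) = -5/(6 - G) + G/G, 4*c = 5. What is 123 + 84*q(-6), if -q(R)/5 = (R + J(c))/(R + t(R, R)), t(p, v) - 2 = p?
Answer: -2493/19 ≈ -131.21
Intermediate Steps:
t(p, v) = 2 + p
c = 5/4 (c = (¼)*5 = 5/4 ≈ 1.2500)
J(G) = 1 - 5/(6 - G) (J(G) = -5/(6 - G) + 1 = 1 - 5/(6 - G))
q(R) = -5*(-1/19 + R)/(2 + 2*R) (q(R) = -5*(R + (-1 + 5/4)/(-6 + 5/4))/(R + (2 + R)) = -5*(R + (¼)/(-19/4))/(2 + 2*R) = -5*(R - 4/19*¼)/(2 + 2*R) = -5*(R - 1/19)/(2 + 2*R) = -5*(-1/19 + R)/(2 + 2*R))
123 + 84*q(-6) = 123 + 84*(5*(1 - 19*(-6))/(38*(1 - 6))) = 123 + 84*((5/38)*(1 + 114)/(-5)) = 123 + 84*((5/38)*(-⅕)*115) = 123 + 84*(-115/38) = 123 - 4830/19 = -2493/19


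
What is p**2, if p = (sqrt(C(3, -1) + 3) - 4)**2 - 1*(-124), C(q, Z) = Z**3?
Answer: 20292 - 2272*sqrt(2) ≈ 17079.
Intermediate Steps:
p = 124 + (-4 + sqrt(2))**2 (p = (sqrt((-1)**3 + 3) - 4)**2 - 1*(-124) = (sqrt(-1 + 3) - 4)**2 + 124 = (sqrt(2) - 4)**2 + 124 = (-4 + sqrt(2))**2 + 124 = 124 + (-4 + sqrt(2))**2 ≈ 130.69)
p**2 = (142 - 8*sqrt(2))**2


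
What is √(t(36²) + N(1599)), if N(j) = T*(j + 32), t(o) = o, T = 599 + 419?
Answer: √1661654 ≈ 1289.1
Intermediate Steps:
T = 1018
N(j) = 32576 + 1018*j (N(j) = 1018*(j + 32) = 1018*(32 + j) = 32576 + 1018*j)
√(t(36²) + N(1599)) = √(36² + (32576 + 1018*1599)) = √(1296 + (32576 + 1627782)) = √(1296 + 1660358) = √1661654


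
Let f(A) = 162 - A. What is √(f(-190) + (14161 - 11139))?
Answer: √3374 ≈ 58.086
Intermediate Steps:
√(f(-190) + (14161 - 11139)) = √((162 - 1*(-190)) + (14161 - 11139)) = √((162 + 190) + 3022) = √(352 + 3022) = √3374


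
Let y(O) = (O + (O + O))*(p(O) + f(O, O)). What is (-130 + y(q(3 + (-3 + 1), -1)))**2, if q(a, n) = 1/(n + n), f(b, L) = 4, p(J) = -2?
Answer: 17689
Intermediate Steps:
q(a, n) = 1/(2*n)
y(O) = 6*O (y(O) = (O + (O + O))*(-2 + 4) = (O + 2*O)*2 = (3*O)*2 = 6*O)
(-130 + y(q(3 + (-3 + 1), -1)))**2 = (-130 + 6*((1/2)/(-1)))**2 = (-130 + 6*((1/2)*(-1)))**2 = (-130 + 6*(-1/2))**2 = (-130 - 3)**2 = (-133)**2 = 17689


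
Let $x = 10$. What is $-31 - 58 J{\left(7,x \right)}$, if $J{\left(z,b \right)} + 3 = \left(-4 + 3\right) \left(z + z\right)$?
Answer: $955$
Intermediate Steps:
$J{\left(z,b \right)} = -3 - 2 z$ ($J{\left(z,b \right)} = -3 + \left(-4 + 3\right) \left(z + z\right) = -3 - 2 z$)
$-31 - 58 J{\left(7,x \right)} = -31 - 58 \left(-3 - 14\right) = -31 - -986 = -31 + 986 = 955$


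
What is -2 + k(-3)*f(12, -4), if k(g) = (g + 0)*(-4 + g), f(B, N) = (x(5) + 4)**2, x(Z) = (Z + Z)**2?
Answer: 227134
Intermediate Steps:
x(Z) = 4*Z**2 (x(Z) = (2*Z)**2 = 4*Z**2)
f(B, N) = 10816 (f(B, N) = (4*5**2 + 4)**2 = (4*25 + 4)**2 = (100 + 4)**2 = 104**2 = 10816)
k(g) = g*(-4 + g)
-2 + k(-3)*f(12, -4) = -2 - 3*(-4 - 3)*10816 = -2 - 3*(-7)*10816 = -2 + 21*10816 = -2 + 227136 = 227134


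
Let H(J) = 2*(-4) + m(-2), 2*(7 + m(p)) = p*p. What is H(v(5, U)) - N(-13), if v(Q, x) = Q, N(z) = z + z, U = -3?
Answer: 13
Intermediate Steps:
N(z) = 2*z
m(p) = -7 + p²/2 (m(p) = -7 + (p*p)/2 = -7 + p²/2)
H(J) = -13 (H(J) = 2*(-4) + (-7 + (½)*(-2)²) = -8 + (-7 + (½)*4) = -8 + (-7 + 2) = -8 - 5 = -13)
H(v(5, U)) - N(-13) = -13 - 2*(-13) = -13 - 1*(-26) = -13 + 26 = 13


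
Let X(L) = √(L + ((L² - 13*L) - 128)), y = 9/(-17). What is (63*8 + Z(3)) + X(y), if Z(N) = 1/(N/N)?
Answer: 505 + 5*I*√1403/17 ≈ 505.0 + 11.017*I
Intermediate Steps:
y = -9/17 (y = 9*(-1/17) = -9/17 ≈ -0.52941)
Z(N) = 1 (Z(N) = 1/1 = 1)
X(L) = √(-128 + L² - 12*L) (X(L) = √(L + (-128 + L² - 13*L)) = √(-128 + L² - 12*L))
(63*8 + Z(3)) + X(y) = (63*8 + 1) + √(-128 + (-9/17)² - 12*(-9/17)) = (504 + 1) + √(-128 + 81/289 + 108/17) = 505 + √(-35075/289) = 505 + 5*I*√1403/17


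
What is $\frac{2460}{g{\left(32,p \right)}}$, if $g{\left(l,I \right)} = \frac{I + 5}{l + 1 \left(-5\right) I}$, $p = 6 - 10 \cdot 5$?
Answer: $- \frac{206640}{13} \approx -15895.0$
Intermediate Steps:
$p = -44$ ($p = 6 - 50 = -44$)
$g{\left(l,I \right)} = \frac{5 + I}{l - 5 I}$
$\frac{2460}{g{\left(32,p \right)}} = \frac{2460}{\frac{1}{32 - -220} \left(5 - 44\right)} = \frac{2460}{\frac{1}{32 + 220} \left(-39\right)} = \frac{2460}{\frac{1}{252} \left(-39\right)} = \frac{2460}{- \frac{13}{84}} = 2460 \left(- \frac{84}{13}\right) = - \frac{206640}{13}$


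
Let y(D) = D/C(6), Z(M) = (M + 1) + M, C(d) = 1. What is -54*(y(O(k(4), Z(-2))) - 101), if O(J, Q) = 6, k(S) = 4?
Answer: 5130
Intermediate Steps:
Z(M) = 1 + 2*M (Z(M) = (1 + M) + M = 1 + 2*M)
y(D) = D (y(D) = D/1 = D*1 = D)
-54*(y(O(k(4), Z(-2))) - 101) = -54*(6 - 101) = -54*(-95) = 5130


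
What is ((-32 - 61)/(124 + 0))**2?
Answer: 9/16 ≈ 0.56250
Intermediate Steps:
((-32 - 61)/(124 + 0))**2 = (-93/124)**2 = (-93*1/124)**2 = (-3/4)**2 = 9/16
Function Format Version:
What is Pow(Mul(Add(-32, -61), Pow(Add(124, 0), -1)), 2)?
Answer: Rational(9, 16) ≈ 0.56250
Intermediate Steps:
Pow(Mul(Add(-32, -61), Pow(Add(124, 0), -1)), 2) = Pow(Mul(-93, Pow(124, -1)), 2) = Pow(Mul(-93, Rational(1, 124)), 2) = Pow(Rational(-3, 4), 2) = Rational(9, 16)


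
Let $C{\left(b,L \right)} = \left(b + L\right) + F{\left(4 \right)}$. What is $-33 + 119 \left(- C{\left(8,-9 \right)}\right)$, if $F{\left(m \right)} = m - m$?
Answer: $86$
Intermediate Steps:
$F{\left(m \right)} = 0$
$C{\left(b,L \right)} = L + b$ ($C{\left(b,L \right)} = \left(b + L\right) + 0 = \left(L + b\right) + 0 = L + b$)
$-33 + 119 \left(- C{\left(8,-9 \right)}\right) = -33 + 119 \left(- (-9 + 8)\right) = -33 + 119 \left(\left(-1\right) \left(-1\right)\right) = -33 + 119 \cdot 1 = -33 + 119 = 86$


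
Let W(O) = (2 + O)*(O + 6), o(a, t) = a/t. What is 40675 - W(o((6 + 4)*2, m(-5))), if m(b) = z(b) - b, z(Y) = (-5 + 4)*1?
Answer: 40598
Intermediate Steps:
z(Y) = -1 (z(Y) = -1*1 = -1)
m(b) = -1 - b
W(O) = (2 + O)*(6 + O)
40675 - W(o((6 + 4)*2, m(-5))) = 40675 - (12 + (((6 + 4)*2)/(-1 - 1*(-5)))**2 + 8*(((6 + 4)*2)/(-1 - 1*(-5)))) = 40675 - (12 + ((10*2)/(-1 + 5))**2 + 8*((10*2)/(-1 + 5))) = 40675 - (12 + (20/4)**2 + 8*(20/4)) = 40675 - (12 + (20*(1/4))**2 + 8*(20*(1/4))) = 40675 - (12 + 5**2 + 8*5) = 40675 - (12 + 25 + 40) = 40675 - 1*77 = 40675 - 77 = 40598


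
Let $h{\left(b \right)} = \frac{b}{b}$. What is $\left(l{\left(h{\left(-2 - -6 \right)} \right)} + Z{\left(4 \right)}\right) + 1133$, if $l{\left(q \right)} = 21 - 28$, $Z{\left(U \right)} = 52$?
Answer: $1178$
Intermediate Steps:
$h{\left(b \right)} = 1$
$l{\left(q \right)} = -7$ ($l{\left(q \right)} = 21 - 28 = -7$)
$\left(l{\left(h{\left(-2 - -6 \right)} \right)} + Z{\left(4 \right)}\right) + 1133 = \left(-7 + 52\right) + 1133 = 45 + 1133 = 1178$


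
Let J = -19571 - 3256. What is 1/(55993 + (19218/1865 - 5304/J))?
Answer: 14190785/794734151587 ≈ 1.7856e-5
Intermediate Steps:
J = -22827
1/(55993 + (19218/1865 - 5304/J)) = 1/(55993 + (19218/1865 - 5304/(-22827))) = 1/(55993 + (19218*(1/1865) - 5304*(-1/22827))) = 1/(55993 + (19218/1865 + 1768/7609)) = 1/(55993 + 149527082/14190785) = 1/(794734151587/14190785) = 14190785/794734151587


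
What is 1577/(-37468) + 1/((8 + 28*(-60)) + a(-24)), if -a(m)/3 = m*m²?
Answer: -825357/19621400 ≈ -0.042064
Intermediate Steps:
a(m) = -3*m³ (a(m) = -3*m*m² = -3*m³)
1577/(-37468) + 1/((8 + 28*(-60)) + a(-24)) = 1577/(-37468) + 1/((8 + 28*(-60)) - 3*(-24)³) = 1577*(-1/37468) + 1/((8 - 1680) - 3*(-13824)) = -83/1972 + 1/(-1672 + 41472) = -83/1972 + 1/39800 = -825357/19621400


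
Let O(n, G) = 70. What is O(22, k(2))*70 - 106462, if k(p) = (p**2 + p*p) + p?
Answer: -101562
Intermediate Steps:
k(p) = p + 2*p**2 (k(p) = (p**2 + p**2) + p = 2*p**2 + p = p + 2*p**2)
O(22, k(2))*70 - 106462 = 70*70 - 106462 = 4900 - 106462 = -101562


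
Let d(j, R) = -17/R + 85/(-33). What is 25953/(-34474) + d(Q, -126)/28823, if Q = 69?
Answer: -23566015129/31299789213 ≈ -0.75291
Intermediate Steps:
d(j, R) = -85/33 - 17/R (d(j, R) = -17/R + 85*(-1/33) = -17/R - 85/33 = -85/33 - 17/R)
25953/(-34474) + d(Q, -126)/28823 = 25953/(-34474) + (-85/33 - 17/(-126))/28823 = 25953*(-1/34474) + (-85/33 - 17*(-1/126))*(1/28823) = -25953/34474 + (-85/33 + 17/126)*(1/28823) = -25953/34474 - 3383/1386*1/28823 = -25953/34474 - 3383/39948678 = -23566015129/31299789213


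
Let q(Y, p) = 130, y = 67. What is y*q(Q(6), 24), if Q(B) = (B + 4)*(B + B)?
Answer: 8710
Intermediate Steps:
Q(B) = 2*B*(4 + B) (Q(B) = (4 + B)*(2*B) = 2*B*(4 + B))
y*q(Q(6), 24) = 67*130 = 8710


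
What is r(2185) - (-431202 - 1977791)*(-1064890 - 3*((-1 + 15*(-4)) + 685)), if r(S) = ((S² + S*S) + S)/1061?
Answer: -2726581334745991/1061 ≈ -2.5698e+12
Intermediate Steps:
r(S) = S/1061 + 2*S²/1061 (r(S) = ((S² + S²) + S)*(1/1061) = (2*S² + S)*(1/1061) = (S + 2*S²)*(1/1061) = S/1061 + 2*S²/1061)
r(2185) - (-431202 - 1977791)*(-1064890 - 3*((-1 + 15*(-4)) + 685)) = (1/1061)*2185*(1 + 2*2185) - (-431202 - 1977791)*(-1064890 - 3*((-1 + 15*(-4)) + 685)) = (1/1061)*2185*(1 + 4370) - (-2408993)*(-1064890 - 3*((-1 - 60) + 685)) = (1/1061)*2185*4371 - (-2408993)*(-1064890 - 3*(-61 + 685)) = 9550635/1061 - (-2408993)*(-1064890 - 3*624) = 9550635/1061 - (-2408993)*(-1064890 - 1872) = 9550635/1061 - (-2408993)*(-1066762) = 9550635/1061 - 1*2569822190666 = 9550635/1061 - 2569822190666 = -2726581334745991/1061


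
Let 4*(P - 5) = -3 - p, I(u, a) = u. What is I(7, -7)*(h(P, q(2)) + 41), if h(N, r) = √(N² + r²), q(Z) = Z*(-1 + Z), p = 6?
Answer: 287 + 7*√185/4 ≈ 310.80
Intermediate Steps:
P = 11/4 (P = 5 + (-3 - 1*6)/4 = 5 + (-3 - 6)/4 = 5 + (¼)*(-9) = 5 - 9/4 = 11/4 ≈ 2.7500)
I(7, -7)*(h(P, q(2)) + 41) = 7*(√((11/4)² + (2*(-1 + 2))²) + 41) = 7*(√(121/16 + (2*1)²) + 41) = 7*(√(121/16 + 2²) + 41) = 7*(√(121/16 + 4) + 41) = 7*(√(185/16) + 41) = 7*(√185/4 + 41) = 7*(41 + √185/4) = 287 + 7*√185/4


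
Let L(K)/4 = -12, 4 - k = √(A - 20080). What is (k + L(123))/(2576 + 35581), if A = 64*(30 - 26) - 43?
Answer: -44/38157 - I*√19867/38157 ≈ -0.0011531 - 0.003694*I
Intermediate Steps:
A = 213 (A = 64*4 - 43 = 256 - 43 = 213)
k = 4 - I*√19867 (k = 4 - √(213 - 20080) = 4 - √(-19867) = 4 - I*√19867 ≈ 4.0 - 140.95*I)
L(K) = -48 (L(K) = 4*(-12) = -48)
(k + L(123))/(2576 + 35581) = ((4 - I*√19867) - 48)/(2576 + 35581) = (-44 - I*√19867)/38157 = (-44 - I*√19867)*(1/38157) = -44/38157 - I*√19867/38157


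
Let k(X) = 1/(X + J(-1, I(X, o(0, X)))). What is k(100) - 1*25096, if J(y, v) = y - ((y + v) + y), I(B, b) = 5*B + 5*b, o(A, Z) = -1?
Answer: -9887825/394 ≈ -25096.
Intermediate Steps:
J(y, v) = -v - y (J(y, v) = y - ((v + y) + y) = y - (v + 2*y) = y + (-v - 2*y) = -v - y)
k(X) = 1/(6 - 4*X) (k(X) = 1/(X + (-(5*X + 5*(-1)) - 1*(-1))) = 1/(X + (-(5*X - 5) + 1)) = 1/(X + (-(-5 + 5*X) + 1)) = 1/(X + ((5 - 5*X) + 1)) = 1/(X + (6 - 5*X)) = 1/(6 - 4*X))
k(100) - 1*25096 = -1/(-6 + 4*100) - 1*25096 = -1/(-6 + 400) - 25096 = -1/394 - 25096 = -9887825/394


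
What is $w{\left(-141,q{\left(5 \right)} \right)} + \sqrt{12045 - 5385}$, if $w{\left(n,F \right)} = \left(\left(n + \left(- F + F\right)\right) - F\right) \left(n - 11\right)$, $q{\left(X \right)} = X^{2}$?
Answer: $25232 + 6 \sqrt{185} \approx 25314.0$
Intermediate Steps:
$w{\left(n,F \right)} = \left(-11 + n\right) \left(n - F\right)$ ($w{\left(n,F \right)} = \left(\left(n + 0\right) - F\right) \left(n - 11\right) = \left(n - F\right) \left(n - 11\right) = \left(n - F\right) \left(-11 + n\right) = \left(-11 + n\right) \left(n - F\right)$)
$w{\left(-141,q{\left(5 \right)} \right)} + \sqrt{12045 - 5385} = \left(\left(-141\right)^{2} - -1551 + 11 \cdot 5^{2} - 5^{2} \left(-141\right)\right) + \sqrt{12045 - 5385} = \left(19881 + 1551 + 11 \cdot 25 - 25 \left(-141\right)\right) + \sqrt{6660} = \left(19881 + 1551 + 275 + 3525\right) + 6 \sqrt{185} = 25232 + 6 \sqrt{185}$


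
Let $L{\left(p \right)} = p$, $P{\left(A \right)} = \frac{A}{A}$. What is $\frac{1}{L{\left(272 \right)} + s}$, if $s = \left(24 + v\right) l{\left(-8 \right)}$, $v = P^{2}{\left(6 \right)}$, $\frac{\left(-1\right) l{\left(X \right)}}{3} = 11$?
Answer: $- \frac{1}{553} \approx -0.0018083$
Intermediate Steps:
$l{\left(X \right)} = -33$ ($l{\left(X \right)} = \left(-3\right) 11 = -33$)
$P{\left(A \right)} = 1$
$v = 1$ ($v = 1^{2} = 1$)
$s = -825$ ($s = \left(24 + 1\right) \left(-33\right) = 25 \left(-33\right) = -825$)
$\frac{1}{L{\left(272 \right)} + s} = \frac{1}{272 - 825} = \frac{1}{-553} = - \frac{1}{553}$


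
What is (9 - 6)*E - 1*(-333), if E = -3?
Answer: 324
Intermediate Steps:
(9 - 6)*E - 1*(-333) = (9 - 6)*(-3) - 1*(-333) = 3*(-3) + 333 = -9 + 333 = 324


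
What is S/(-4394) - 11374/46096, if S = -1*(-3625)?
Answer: -54268839/50636456 ≈ -1.0717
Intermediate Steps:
S = 3625
S/(-4394) - 11374/46096 = 3625/(-4394) - 11374/46096 = 3625*(-1/4394) - 11374*1/46096 = -3625/4394 - 5687/23048 = -54268839/50636456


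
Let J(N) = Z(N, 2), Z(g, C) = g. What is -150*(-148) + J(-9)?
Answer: 22191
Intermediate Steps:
J(N) = N
-150*(-148) + J(-9) = -150*(-148) - 9 = 22200 - 9 = 22191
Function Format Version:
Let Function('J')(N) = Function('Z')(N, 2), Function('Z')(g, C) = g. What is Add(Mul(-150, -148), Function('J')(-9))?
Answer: 22191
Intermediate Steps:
Function('J')(N) = N
Add(Mul(-150, -148), Function('J')(-9)) = Add(Mul(-150, -148), -9) = Add(22200, -9) = 22191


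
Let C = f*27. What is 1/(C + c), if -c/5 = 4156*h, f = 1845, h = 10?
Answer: -1/157985 ≈ -6.3297e-6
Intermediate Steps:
C = 49815 (C = 1845*27 = 49815)
c = -207800 (c = -20780*10 = -5*41560 = -207800)
1/(C + c) = 1/(49815 - 207800) = 1/(-157985) = -1/157985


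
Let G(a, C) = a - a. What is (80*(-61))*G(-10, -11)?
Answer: 0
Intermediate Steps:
G(a, C) = 0
(80*(-61))*G(-10, -11) = (80*(-61))*0 = -4880*0 = 0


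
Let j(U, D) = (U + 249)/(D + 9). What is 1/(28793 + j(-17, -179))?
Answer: 85/2447289 ≈ 3.4732e-5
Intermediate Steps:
j(U, D) = (249 + U)/(9 + D)
1/(28793 + j(-17, -179)) = 1/(28793 + (249 - 17)/(9 - 179)) = 1/(28793 + 232/(-170)) = 1/(28793 - 1/170*232) = 1/(28793 - 116/85) = 1/(2447289/85) = 85/2447289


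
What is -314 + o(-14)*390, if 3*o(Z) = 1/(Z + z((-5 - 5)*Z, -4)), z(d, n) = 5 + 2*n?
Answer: -5468/17 ≈ -321.65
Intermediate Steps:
o(Z) = 1/(3*(-3 + Z)) (o(Z) = 1/(3*(Z + (5 + 2*(-4)))) = 1/(3*(Z + (5 - 8))) = 1/(3*(Z - 3)) = 1/(3*(-3 + Z)))
-314 + o(-14)*390 = -314 + (1/(3*(-3 - 14)))*390 = -314 + ((⅓)/(-17))*390 = -314 + ((⅓)*(-1/17))*390 = -314 - 1/51*390 = -314 - 130/17 = -5468/17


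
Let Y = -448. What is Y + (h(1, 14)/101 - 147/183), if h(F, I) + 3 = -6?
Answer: -2765626/6161 ≈ -448.89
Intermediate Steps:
h(F, I) = -9 (h(F, I) = -3 - 6 = -9)
Y + (h(1, 14)/101 - 147/183) = -448 + (-9/101 - 147/183) = -448 + (-9*1/101 - 147*1/183) = -448 + (-9/101 - 49/61) = -448 - 5498/6161 = -2765626/6161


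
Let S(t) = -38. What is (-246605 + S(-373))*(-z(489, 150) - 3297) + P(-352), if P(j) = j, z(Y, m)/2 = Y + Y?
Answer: 1295615327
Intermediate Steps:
z(Y, m) = 4*Y (z(Y, m) = 2*(Y + Y) = 2*(2*Y) = 4*Y)
(-246605 + S(-373))*(-z(489, 150) - 3297) + P(-352) = (-246605 - 38)*(-4*489 - 3297) - 352 = -246643*(-1*1956 - 3297) - 352 = -246643*(-1956 - 3297) - 352 = -246643*(-5253) - 352 = 1295615679 - 352 = 1295615327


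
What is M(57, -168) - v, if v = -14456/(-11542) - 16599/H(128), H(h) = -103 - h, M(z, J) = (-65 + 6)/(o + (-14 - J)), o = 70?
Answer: -94849577/1292704 ≈ -73.373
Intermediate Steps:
M(z, J) = -59/(56 - J) (M(z, J) = (-65 + 6)/(70 + (-14 - J)) = -59/(56 - J))
v = 2953409/40397 (v = -14456/(-11542) - 16599/(-103 - 1*128) = -14456*(-1/11542) - 16599/(-103 - 128) = 7228/5771 - 16599/(-231) = 7228/5771 - 16599*(-1/231) = 7228/5771 + 503/7 = 2953409/40397 ≈ 73.110)
M(57, -168) - v = 59/(-56 - 168) - 1*2953409/40397 = 59/(-224) - 2953409/40397 = 59*(-1/224) - 2953409/40397 = -59/224 - 2953409/40397 = -94849577/1292704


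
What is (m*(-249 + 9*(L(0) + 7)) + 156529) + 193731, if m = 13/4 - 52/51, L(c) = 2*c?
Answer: 11894735/34 ≈ 3.4985e+5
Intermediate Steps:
m = 455/204 (m = 13*(¼) - 52*1/51 = 13/4 - 52/51 = 455/204 ≈ 2.2304)
(m*(-249 + 9*(L(0) + 7)) + 156529) + 193731 = (455*(-249 + 9*(2*0 + 7))/204 + 156529) + 193731 = (455*(-249 + 9*(0 + 7))/204 + 156529) + 193731 = (455*(-249 + 9*7)/204 + 156529) + 193731 = (455*(-249 + 63)/204 + 156529) + 193731 = ((455/204)*(-186) + 156529) + 193731 = (-14105/34 + 156529) + 193731 = 5307881/34 + 193731 = 11894735/34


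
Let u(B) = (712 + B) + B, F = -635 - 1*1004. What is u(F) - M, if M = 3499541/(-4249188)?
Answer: -10899916867/4249188 ≈ -2565.2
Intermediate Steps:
F = -1639 (F = -635 - 1004 = -1639)
M = -3499541/4249188 (M = 3499541*(-1/4249188) = -3499541/4249188 ≈ -0.82358)
u(B) = 712 + 2*B
u(F) - M = (712 + 2*(-1639)) - 1*(-3499541/4249188) = (712 - 3278) + 3499541/4249188 = -2566 + 3499541/4249188 = -10899916867/4249188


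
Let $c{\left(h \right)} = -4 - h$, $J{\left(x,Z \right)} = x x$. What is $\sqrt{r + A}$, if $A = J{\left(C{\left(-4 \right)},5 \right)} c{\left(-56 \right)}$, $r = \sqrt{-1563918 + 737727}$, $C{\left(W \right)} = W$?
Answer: $\sqrt{832 + 3 i \sqrt{91799}} \approx 32.127 + 14.146 i$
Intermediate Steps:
$J{\left(x,Z \right)} = x^{2}$
$r = 3 i \sqrt{91799}$ ($r = \sqrt{-826191} = 3 i \sqrt{91799} \approx 908.95 i$)
$A = 832$ ($A = \left(-4\right)^{2} \left(-4 - -56\right) = 16 \left(-4 + 56\right) = 16 \cdot 52 = 832$)
$\sqrt{r + A} = \sqrt{3 i \sqrt{91799} + 832} = \sqrt{832 + 3 i \sqrt{91799}}$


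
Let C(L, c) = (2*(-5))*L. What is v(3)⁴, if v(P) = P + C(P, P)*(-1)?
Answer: 1185921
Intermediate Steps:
C(L, c) = -10*L
v(P) = 11*P (v(P) = P - 10*P*(-1) = P + 10*P = 11*P)
v(3)⁴ = (11*3)⁴ = 33⁴ = 1185921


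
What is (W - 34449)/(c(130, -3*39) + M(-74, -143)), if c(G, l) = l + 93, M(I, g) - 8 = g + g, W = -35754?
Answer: 70203/302 ≈ 232.46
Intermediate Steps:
M(I, g) = 8 + 2*g (M(I, g) = 8 + (g + g) = 8 + 2*g)
c(G, l) = 93 + l
(W - 34449)/(c(130, -3*39) + M(-74, -143)) = (-35754 - 34449)/((93 - 3*39) + (8 + 2*(-143))) = -70203/((93 - 117) + (8 - 286)) = -70203/(-24 - 278) = -70203/(-302) = -70203*(-1/302) = 70203/302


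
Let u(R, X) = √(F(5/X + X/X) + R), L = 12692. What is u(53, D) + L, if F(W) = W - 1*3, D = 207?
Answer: 12692 + √242926/69 ≈ 12699.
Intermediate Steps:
F(W) = -3 + W (F(W) = W - 3 = -3 + W)
u(R, X) = √(-2 + R + 5/X) (u(R, X) = √((-3 + (5/X + X/X)) + R) = √((-3 + (5/X + 1)) + R) = √((-3 + (1 + 5/X)) + R) = √((-2 + 5/X) + R) = √(-2 + R + 5/X))
u(53, D) + L = √(-2 + 53 + 5/207) + 12692 = √(10562/207) + 12692 = √242926/69 + 12692 = 12692 + √242926/69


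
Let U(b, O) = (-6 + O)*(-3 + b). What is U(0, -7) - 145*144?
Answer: -20841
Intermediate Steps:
U(0, -7) - 145*144 = (18 - 6*0 - 3*(-7) - 7*0) - 145*144 = (18 + 0 + 21 + 0) - 20880 = 39 - 20880 = -20841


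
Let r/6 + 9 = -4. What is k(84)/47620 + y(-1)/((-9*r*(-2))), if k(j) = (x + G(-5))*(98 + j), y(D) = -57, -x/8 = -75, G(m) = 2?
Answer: 13045183/5571540 ≈ 2.3414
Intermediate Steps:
r = -78 (r = -54 + 6*(-4) = -54 - 24 = -78)
x = 600 (x = -8*(-75) = 600)
k(j) = 58996 + 602*j (k(j) = (600 + 2)*(98 + j) = 602*(98 + j) = 58996 + 602*j)
k(84)/47620 + y(-1)/((-9*r*(-2))) = (58996 + 602*84)/47620 - 57/(-9*(-78)*(-2)) = (58996 + 50568)*(1/47620) - 57/(702*(-2)) = 109564*(1/47620) - 57/(-1404) = 27391/11905 - 57*(-1/1404) = 27391/11905 + 19/468 = 13045183/5571540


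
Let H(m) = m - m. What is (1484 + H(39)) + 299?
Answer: 1783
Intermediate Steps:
H(m) = 0
(1484 + H(39)) + 299 = (1484 + 0) + 299 = 1484 + 299 = 1783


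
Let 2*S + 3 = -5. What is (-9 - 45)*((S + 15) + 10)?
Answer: -1134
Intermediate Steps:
S = -4 (S = -3/2 + (½)*(-5) = -3/2 - 5/2 = -4)
(-9 - 45)*((S + 15) + 10) = (-9 - 45)*((-4 + 15) + 10) = -54*(11 + 10) = -54*21 = -1134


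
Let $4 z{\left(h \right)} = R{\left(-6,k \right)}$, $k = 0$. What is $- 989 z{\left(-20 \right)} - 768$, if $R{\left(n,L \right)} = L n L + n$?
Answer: $\frac{1431}{2} \approx 715.5$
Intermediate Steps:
$R{\left(n,L \right)} = n + n L^{2}$ ($R{\left(n,L \right)} = n L^{2} + n = n + n L^{2}$)
$z{\left(h \right)} = - \frac{3}{2}$ ($z{\left(h \right)} = \frac{\left(-6\right) \left(1 + 0^{2}\right)}{4} = \frac{\left(-6\right) \left(1 + 0\right)}{4} = \frac{\left(-6\right) 1}{4} = \frac{1}{4} \left(-6\right) = - \frac{3}{2}$)
$- 989 z{\left(-20 \right)} - 768 = \left(-989\right) \left(- \frac{3}{2}\right) - 768 = \frac{2967}{2} - 768 = \frac{1431}{2}$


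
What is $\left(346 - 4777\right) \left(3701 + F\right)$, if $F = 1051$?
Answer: $-21056112$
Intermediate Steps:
$\left(346 - 4777\right) \left(3701 + F\right) = \left(346 - 4777\right) \left(3701 + 1051\right) = \left(-4431\right) 4752 = -21056112$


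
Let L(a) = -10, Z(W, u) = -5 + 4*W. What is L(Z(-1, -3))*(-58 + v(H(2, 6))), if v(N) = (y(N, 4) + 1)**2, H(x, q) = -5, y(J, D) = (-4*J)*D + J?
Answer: -57180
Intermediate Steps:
y(J, D) = J - 4*D*J (y(J, D) = -4*D*J + J = J - 4*D*J)
v(N) = (1 - 15*N)**2 (v(N) = (N*(1 - 4*4) + 1)**2 = (N*(1 - 16) + 1)**2 = (N*(-15) + 1)**2 = (-15*N + 1)**2 = (1 - 15*N)**2)
L(Z(-1, -3))*(-58 + v(H(2, 6))) = -10*(-58 + (-1 + 15*(-5))**2) = -10*(-58 + (-1 - 75)**2) = -10*(-58 + (-76)**2) = -10*(-58 + 5776) = -10*5718 = -57180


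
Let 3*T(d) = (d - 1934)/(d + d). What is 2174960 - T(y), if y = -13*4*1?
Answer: 113097589/52 ≈ 2.1750e+6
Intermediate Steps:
y = -52 (y = -52*1 = -52)
T(d) = (-1934 + d)/(6*d) (T(d) = ((d - 1934)/(d + d))/3 = ((-1934 + d)/((2*d)))/3 = ((-1934 + d)*(1/(2*d)))/3 = ((-1934 + d)/(2*d))/3 = (-1934 + d)/(6*d))
2174960 - T(y) = 2174960 - (-1934 - 52)/(6*(-52)) = 2174960 - (-1)*(-1986)/(6*52) = 2174960 - 1*331/52 = 2174960 - 331/52 = 113097589/52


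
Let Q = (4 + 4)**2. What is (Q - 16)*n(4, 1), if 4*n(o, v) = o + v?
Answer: 60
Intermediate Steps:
n(o, v) = o/4 + v/4 (n(o, v) = (o + v)/4 = o/4 + v/4)
Q = 64 (Q = 8**2 = 64)
(Q - 16)*n(4, 1) = (64 - 16)*((1/4)*4 + (1/4)*1) = 48*(1 + 1/4) = 48*(5/4) = 60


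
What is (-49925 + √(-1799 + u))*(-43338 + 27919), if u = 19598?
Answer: 769793575 - 15419*√17799 ≈ 7.6774e+8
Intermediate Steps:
(-49925 + √(-1799 + u))*(-43338 + 27919) = (-49925 + √(-1799 + 19598))*(-43338 + 27919) = (-49925 + √17799)*(-15419) = 769793575 - 15419*√17799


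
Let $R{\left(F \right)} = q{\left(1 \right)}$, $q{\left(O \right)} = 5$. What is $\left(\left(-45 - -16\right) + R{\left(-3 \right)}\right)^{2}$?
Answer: $576$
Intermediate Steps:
$R{\left(F \right)} = 5$
$\left(\left(-45 - -16\right) + R{\left(-3 \right)}\right)^{2} = \left(\left(-45 - -16\right) + 5\right)^{2} = \left(\left(-45 + 16\right) + 5\right)^{2} = \left(-29 + 5\right)^{2} = \left(-24\right)^{2} = 576$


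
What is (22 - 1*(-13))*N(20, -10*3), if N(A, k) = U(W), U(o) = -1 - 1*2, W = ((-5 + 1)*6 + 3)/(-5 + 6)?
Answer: -105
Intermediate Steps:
W = -21 (W = (-4*6 + 3)/1 = (-24 + 3)*1 = -21*1 = -21)
U(o) = -3 (U(o) = -1 - 2 = -3)
N(A, k) = -3
(22 - 1*(-13))*N(20, -10*3) = (22 - 1*(-13))*(-3) = (22 + 13)*(-3) = 35*(-3) = -105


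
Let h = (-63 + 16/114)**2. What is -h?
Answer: -12837889/3249 ≈ -3951.3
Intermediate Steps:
h = 12837889/3249 (h = (-63 + 16*(1/114))**2 = (-63 + 8/57)**2 = (-3583/57)**2 = 12837889/3249 ≈ 3951.3)
-h = -1*12837889/3249 = -12837889/3249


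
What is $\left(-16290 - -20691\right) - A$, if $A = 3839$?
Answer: $562$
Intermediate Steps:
$\left(-16290 - -20691\right) - A = \left(-16290 - -20691\right) - 3839 = \left(-16290 + 20691\right) - 3839 = 4401 - 3839 = 562$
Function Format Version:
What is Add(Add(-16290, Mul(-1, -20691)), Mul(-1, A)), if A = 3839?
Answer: 562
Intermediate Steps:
Add(Add(-16290, Mul(-1, -20691)), Mul(-1, A)) = Add(Add(-16290, Mul(-1, -20691)), Mul(-1, 3839)) = Add(Add(-16290, 20691), -3839) = Add(4401, -3839) = 562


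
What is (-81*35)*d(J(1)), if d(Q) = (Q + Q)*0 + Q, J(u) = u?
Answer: -2835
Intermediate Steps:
d(Q) = Q (d(Q) = (2*Q)*0 + Q = 0 + Q = Q)
(-81*35)*d(J(1)) = -81*35*1 = -2835*1 = -2835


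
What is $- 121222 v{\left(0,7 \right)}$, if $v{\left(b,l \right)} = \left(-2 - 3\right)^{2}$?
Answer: $-3030550$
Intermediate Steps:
$v{\left(b,l \right)} = 25$ ($v{\left(b,l \right)} = \left(-5\right)^{2} = 25$)
$- 121222 v{\left(0,7 \right)} = \left(-121222\right) 25 = -3030550$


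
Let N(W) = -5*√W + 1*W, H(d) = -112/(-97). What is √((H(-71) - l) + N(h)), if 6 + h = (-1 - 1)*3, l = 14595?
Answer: √(-137426399 - 94090*I*√3)/97 ≈ 0.071658 - 120.85*I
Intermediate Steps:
H(d) = 112/97 (H(d) = -112*(-1/97) = 112/97)
h = -12 (h = -6 + (-1 - 1)*3 = -6 - 2*3 = -6 - 6 = -12)
N(W) = W - 5*√W (N(W) = -5*√W + W = W - 5*√W)
√((H(-71) - l) + N(h)) = √((112/97 - 1*14595) + (-12 - 10*I*√3)) = √((112/97 - 14595) + (-12 - 10*I*√3)) = √(-1415603/97 + (-12 - 10*I*√3)) = √(-1416767/97 - 10*I*√3)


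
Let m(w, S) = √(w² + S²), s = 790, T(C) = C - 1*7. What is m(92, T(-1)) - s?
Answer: -790 + 4*√533 ≈ -697.65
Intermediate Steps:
T(C) = -7 + C (T(C) = C - 7 = -7 + C)
m(w, S) = √(S² + w²)
m(92, T(-1)) - s = √((-7 - 1)² + 92²) - 1*790 = √((-8)² + 8464) - 790 = √(64 + 8464) - 790 = √8528 - 790 = 4*√533 - 790 = -790 + 4*√533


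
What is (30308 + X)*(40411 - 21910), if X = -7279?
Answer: 426059529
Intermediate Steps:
(30308 + X)*(40411 - 21910) = (30308 - 7279)*(40411 - 21910) = 23029*18501 = 426059529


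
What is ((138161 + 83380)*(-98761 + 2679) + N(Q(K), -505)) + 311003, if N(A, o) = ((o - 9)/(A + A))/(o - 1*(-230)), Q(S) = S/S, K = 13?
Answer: -5853592623468/275 ≈ -2.1286e+10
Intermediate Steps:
Q(S) = 1
N(A, o) = (-9 + o)/(2*A*(230 + o)) (N(A, o) = ((-9 + o)/((2*A)))/(o + 230) = ((-9 + o)*(1/(2*A)))/(230 + o) = ((-9 + o)/(2*A))/(230 + o) = (-9 + o)/(2*A*(230 + o)))
((138161 + 83380)*(-98761 + 2679) + N(Q(K), -505)) + 311003 = ((138161 + 83380)*(-98761 + 2679) + (1/2)*(-9 - 505)/(1*(230 - 505))) + 311003 = (221541*(-96082) + (1/2)*1*(-514)/(-275)) + 311003 = (-21286102362 + (1/2)*1*(-1/275)*(-514)) + 311003 = (-21286102362 + 257/275) + 311003 = -5853678149293/275 + 311003 = -5853592623468/275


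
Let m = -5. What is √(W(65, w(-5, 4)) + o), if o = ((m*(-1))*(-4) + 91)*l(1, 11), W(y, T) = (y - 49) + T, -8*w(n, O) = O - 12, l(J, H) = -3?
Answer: 14*I ≈ 14.0*I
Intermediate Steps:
w(n, O) = 3/2 - O/8 (w(n, O) = -(O - 12)/8 = -(-12 + O)/8 = 3/2 - O/8)
W(y, T) = -49 + T + y (W(y, T) = (-49 + y) + T = -49 + T + y)
o = -213 (o = (-5*(-1)*(-4) + 91)*(-3) = (5*(-4) + 91)*(-3) = (-20 + 91)*(-3) = 71*(-3) = -213)
√(W(65, w(-5, 4)) + o) = √((-49 + (3/2 - ⅛*4) + 65) - 213) = √((-49 + (3/2 - ½) + 65) - 213) = √((-49 + 1 + 65) - 213) = √(17 - 213) = √(-196) = 14*I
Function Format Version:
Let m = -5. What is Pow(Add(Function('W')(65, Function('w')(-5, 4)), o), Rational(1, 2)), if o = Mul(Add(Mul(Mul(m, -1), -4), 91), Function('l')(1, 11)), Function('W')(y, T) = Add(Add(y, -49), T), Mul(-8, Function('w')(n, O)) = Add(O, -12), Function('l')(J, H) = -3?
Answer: Mul(14, I) ≈ Mul(14.000, I)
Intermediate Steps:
Function('w')(n, O) = Add(Rational(3, 2), Mul(Rational(-1, 8), O)) (Function('w')(n, O) = Mul(Rational(-1, 8), Add(O, -12)) = Mul(Rational(-1, 8), Add(-12, O)) = Add(Rational(3, 2), Mul(Rational(-1, 8), O)))
Function('W')(y, T) = Add(-49, T, y) (Function('W')(y, T) = Add(Add(-49, y), T) = Add(-49, T, y))
o = -213 (o = Mul(Add(Mul(Mul(-5, -1), -4), 91), -3) = Mul(Add(Mul(5, -4), 91), -3) = Mul(Add(-20, 91), -3) = Mul(71, -3) = -213)
Pow(Add(Function('W')(65, Function('w')(-5, 4)), o), Rational(1, 2)) = Pow(Add(Add(-49, Add(Rational(3, 2), Mul(Rational(-1, 8), 4)), 65), -213), Rational(1, 2)) = Pow(Add(Add(-49, Add(Rational(3, 2), Rational(-1, 2)), 65), -213), Rational(1, 2)) = Pow(Add(Add(-49, 1, 65), -213), Rational(1, 2)) = Pow(Add(17, -213), Rational(1, 2)) = Pow(-196, Rational(1, 2)) = Mul(14, I)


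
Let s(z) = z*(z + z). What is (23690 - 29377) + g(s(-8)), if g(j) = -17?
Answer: -5704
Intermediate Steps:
s(z) = 2*z² (s(z) = z*(2*z) = 2*z²)
(23690 - 29377) + g(s(-8)) = (23690 - 29377) - 17 = -5687 - 17 = -5704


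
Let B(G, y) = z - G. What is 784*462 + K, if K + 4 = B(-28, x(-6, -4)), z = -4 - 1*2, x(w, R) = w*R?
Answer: 362226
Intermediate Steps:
x(w, R) = R*w
z = -6 (z = -4 - 2 = -6)
B(G, y) = -6 - G
K = 18 (K = -4 + (-6 - 1*(-28)) = -4 + (-6 + 28) = -4 + 22 = 18)
784*462 + K = 784*462 + 18 = 362208 + 18 = 362226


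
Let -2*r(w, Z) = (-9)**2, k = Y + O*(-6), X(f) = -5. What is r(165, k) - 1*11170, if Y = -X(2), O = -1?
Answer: -22421/2 ≈ -11211.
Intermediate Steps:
Y = 5 (Y = -1*(-5) = 5)
k = 11 (k = 5 - 1*(-6) = 5 + 6 = 11)
r(w, Z) = -81/2 (r(w, Z) = -1/2*(-9)**2 = -1/2*81 = -81/2)
r(165, k) - 1*11170 = -81/2 - 1*11170 = -81/2 - 11170 = -22421/2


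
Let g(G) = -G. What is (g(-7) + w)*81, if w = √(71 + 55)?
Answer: 567 + 243*√14 ≈ 1476.2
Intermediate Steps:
w = 3*√14 (w = √126 = 3*√14 ≈ 11.225)
(g(-7) + w)*81 = (-1*(-7) + 3*√14)*81 = (7 + 3*√14)*81 = 567 + 243*√14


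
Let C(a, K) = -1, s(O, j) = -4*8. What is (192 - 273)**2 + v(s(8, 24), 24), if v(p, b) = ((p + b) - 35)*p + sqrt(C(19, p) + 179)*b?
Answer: 7937 + 24*sqrt(178) ≈ 8257.2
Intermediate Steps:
s(O, j) = -32
v(p, b) = b*sqrt(178) + p*(-35 + b + p) (v(p, b) = ((p + b) - 35)*p + sqrt(-1 + 179)*b = ((b + p) - 35)*p + sqrt(178)*b = (-35 + b + p)*p + b*sqrt(178) = p*(-35 + b + p) + b*sqrt(178) = b*sqrt(178) + p*(-35 + b + p))
(192 - 273)**2 + v(s(8, 24), 24) = (192 - 273)**2 + ((-32)**2 - 35*(-32) + 24*(-32) + 24*sqrt(178)) = (-81)**2 + (1024 + 1120 - 768 + 24*sqrt(178)) = 6561 + (1376 + 24*sqrt(178)) = 7937 + 24*sqrt(178)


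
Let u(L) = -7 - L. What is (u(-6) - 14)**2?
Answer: 225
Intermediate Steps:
(u(-6) - 14)**2 = ((-7 - 1*(-6)) - 14)**2 = ((-7 + 6) - 14)**2 = (-1 - 14)**2 = (-15)**2 = 225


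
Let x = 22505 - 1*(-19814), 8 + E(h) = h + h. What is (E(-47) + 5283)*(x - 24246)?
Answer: 93636213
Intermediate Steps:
E(h) = -8 + 2*h (E(h) = -8 + (h + h) = -8 + 2*h)
x = 42319 (x = 22505 + 19814 = 42319)
(E(-47) + 5283)*(x - 24246) = ((-8 + 2*(-47)) + 5283)*(42319 - 24246) = ((-8 - 94) + 5283)*18073 = (-102 + 5283)*18073 = 5181*18073 = 93636213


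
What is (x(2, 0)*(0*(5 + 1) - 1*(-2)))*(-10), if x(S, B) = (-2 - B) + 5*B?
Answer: 40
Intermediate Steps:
x(S, B) = -2 + 4*B
(x(2, 0)*(0*(5 + 1) - 1*(-2)))*(-10) = ((-2 + 4*0)*(0*(5 + 1) - 1*(-2)))*(-10) = ((-2 + 0)*(0*6 + 2))*(-10) = -2*(0 + 2)*(-10) = -2*2*(-10) = -4*(-10) = 40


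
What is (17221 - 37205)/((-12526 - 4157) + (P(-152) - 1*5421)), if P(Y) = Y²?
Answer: -2498/125 ≈ -19.984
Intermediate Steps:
(17221 - 37205)/((-12526 - 4157) + (P(-152) - 1*5421)) = (17221 - 37205)/((-12526 - 4157) + ((-152)² - 1*5421)) = -19984/(-16683 + (23104 - 5421)) = -19984/(-16683 + 17683) = -19984/1000 = -19984*1/1000 = -2498/125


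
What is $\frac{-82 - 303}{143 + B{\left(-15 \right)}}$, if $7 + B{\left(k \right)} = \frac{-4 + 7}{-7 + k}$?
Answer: $- \frac{1210}{427} \approx -2.8337$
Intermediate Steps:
$B{\left(k \right)} = -7 + \frac{3}{-7 + k}$ ($B{\left(k \right)} = -7 + \frac{-4 + 7}{-7 + k} = -7 + \frac{3}{-7 + k}$)
$\frac{-82 - 303}{143 + B{\left(-15 \right)}} = \frac{-82 - 303}{143 + \frac{52 - -105}{-7 - 15}} = - \frac{385}{143 + \frac{52 + 105}{-22}} = - \frac{385}{143 - \frac{157}{22}} = - \frac{385}{\frac{2989}{22}} = \left(-385\right) \frac{22}{2989} = - \frac{1210}{427}$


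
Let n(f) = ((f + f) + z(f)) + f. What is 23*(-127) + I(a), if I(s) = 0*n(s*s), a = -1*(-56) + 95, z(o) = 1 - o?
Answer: -2921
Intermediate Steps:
a = 151 (a = 56 + 95 = 151)
n(f) = 1 + 2*f (n(f) = ((f + f) + (1 - f)) + f = (2*f + (1 - f)) + f = (1 + f) + f = 1 + 2*f)
I(s) = 0 (I(s) = 0*(1 + 2*(s*s)) = 0*(1 + 2*s**2) = 0)
23*(-127) + I(a) = 23*(-127) + 0 = -2921 + 0 = -2921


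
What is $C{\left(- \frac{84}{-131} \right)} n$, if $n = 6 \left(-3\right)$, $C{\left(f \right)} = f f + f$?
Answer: $- \frac{325080}{17161} \approx -18.943$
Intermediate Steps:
$C{\left(f \right)} = f + f^{2}$ ($C{\left(f \right)} = f^{2} + f = f + f^{2}$)
$n = -18$
$C{\left(- \frac{84}{-131} \right)} n = - \frac{84}{-131} \left(1 - \frac{84}{-131}\right) \left(-18\right) = \left(-84\right) \left(- \frac{1}{131}\right) \left(1 - - \frac{84}{131}\right) \left(-18\right) = \frac{84 \left(1 + \frac{84}{131}\right)}{131} \left(-18\right) = \frac{84}{131} \cdot \frac{215}{131} \left(-18\right) = \frac{18060}{17161} \left(-18\right) = - \frac{325080}{17161}$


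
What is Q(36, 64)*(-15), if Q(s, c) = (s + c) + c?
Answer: -2460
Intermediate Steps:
Q(s, c) = s + 2*c (Q(s, c) = (c + s) + c = s + 2*c)
Q(36, 64)*(-15) = (36 + 2*64)*(-15) = (36 + 128)*(-15) = 164*(-15) = -2460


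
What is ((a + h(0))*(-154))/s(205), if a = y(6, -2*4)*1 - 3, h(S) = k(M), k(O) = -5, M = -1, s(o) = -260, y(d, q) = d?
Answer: -77/65 ≈ -1.1846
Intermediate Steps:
h(S) = -5
a = 3 (a = 6*1 - 3 = 6 - 3 = 3)
((a + h(0))*(-154))/s(205) = ((3 - 5)*(-154))/(-260) = -2*(-154)*(-1/260) = 308*(-1/260) = -77/65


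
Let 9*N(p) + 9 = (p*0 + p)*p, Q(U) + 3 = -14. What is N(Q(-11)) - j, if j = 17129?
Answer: -153881/9 ≈ -17098.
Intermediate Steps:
Q(U) = -17 (Q(U) = -3 - 14 = -17)
N(p) = -1 + p²/9 (N(p) = -1 + ((p*0 + p)*p)/9 = -1 + ((0 + p)*p)/9 = -1 + (p*p)/9 = -1 + p²/9)
N(Q(-11)) - j = (-1 + (⅑)*(-17)²) - 1*17129 = (-1 + (⅑)*289) - 17129 = (-1 + 289/9) - 17129 = 280/9 - 17129 = -153881/9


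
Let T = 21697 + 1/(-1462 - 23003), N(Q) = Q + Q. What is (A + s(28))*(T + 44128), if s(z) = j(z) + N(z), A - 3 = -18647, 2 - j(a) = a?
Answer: -29976146127136/24465 ≈ -1.2253e+9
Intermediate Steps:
j(a) = 2 - a
N(Q) = 2*Q
A = -18644 (A = 3 - 18647 = -18644)
s(z) = 2 + z (s(z) = (2 - z) + 2*z = 2 + z)
T = 530817104/24465 (T = 21697 + 1/(-24465) = 21697 - 1/24465 = 530817104/24465 ≈ 21697.)
(A + s(28))*(T + 44128) = (-18644 + (2 + 28))*(530817104/24465 + 44128) = (-18644 + 30)*(1610408624/24465) = -18614*1610408624/24465 = -29976146127136/24465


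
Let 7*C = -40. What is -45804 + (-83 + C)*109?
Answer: -388317/7 ≈ -55474.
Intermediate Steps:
C = -40/7 (C = (1/7)*(-40) = -40/7 ≈ -5.7143)
-45804 + (-83 + C)*109 = -45804 + (-83 - 40/7)*109 = -45804 - 621/7*109 = -45804 - 67689/7 = -388317/7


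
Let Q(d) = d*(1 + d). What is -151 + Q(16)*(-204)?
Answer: -55639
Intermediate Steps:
-151 + Q(16)*(-204) = -151 + (16*(1 + 16))*(-204) = -151 + (16*17)*(-204) = -151 + 272*(-204) = -151 - 55488 = -55639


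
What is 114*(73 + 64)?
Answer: 15618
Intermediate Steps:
114*(73 + 64) = 114*137 = 15618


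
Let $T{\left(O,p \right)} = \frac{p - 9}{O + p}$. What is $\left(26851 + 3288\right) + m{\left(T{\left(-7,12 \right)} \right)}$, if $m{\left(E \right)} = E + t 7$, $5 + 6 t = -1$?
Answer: $\frac{150663}{5} \approx 30133.0$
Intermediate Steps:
$T{\left(O,p \right)} = \frac{-9 + p}{O + p}$
$t = -1$ ($t = - \frac{5}{6} + \frac{1}{6} \left(-1\right) = - \frac{5}{6} - \frac{1}{6} = -1$)
$m{\left(E \right)} = -7 + E$ ($m{\left(E \right)} = E - 7 = -7 + E$)
$\left(26851 + 3288\right) + m{\left(T{\left(-7,12 \right)} \right)} = \left(26851 + 3288\right) - \left(7 - \frac{-9 + 12}{-7 + 12}\right) = 30139 - \left(7 - \frac{1}{5} \cdot 3\right) = 30139 + \left(-7 + \frac{1}{5} \cdot 3\right) = 30139 + \left(-7 + \frac{3}{5}\right) = 30139 - \frac{32}{5} = \frac{150663}{5}$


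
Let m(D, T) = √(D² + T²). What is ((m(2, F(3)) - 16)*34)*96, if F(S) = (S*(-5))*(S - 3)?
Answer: -45696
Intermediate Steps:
F(S) = -5*S*(-3 + S) (F(S) = (-5*S)*(-3 + S) = -5*S*(-3 + S))
((m(2, F(3)) - 16)*34)*96 = ((√(2² + (5*3*(3 - 1*3))²) - 16)*34)*96 = ((√(4 + (5*3*(3 - 3))²) - 16)*34)*96 = ((√(4 + (5*3*0)²) - 16)*34)*96 = ((√(4 + 0²) - 16)*34)*96 = ((√(4 + 0) - 16)*34)*96 = ((√4 - 16)*34)*96 = ((2 - 16)*34)*96 = -14*34*96 = -476*96 = -45696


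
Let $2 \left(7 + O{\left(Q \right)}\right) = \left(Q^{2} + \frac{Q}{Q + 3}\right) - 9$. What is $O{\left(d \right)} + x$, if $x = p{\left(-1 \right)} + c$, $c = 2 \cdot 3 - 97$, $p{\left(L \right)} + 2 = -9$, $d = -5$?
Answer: $- \frac{399}{4} \approx -99.75$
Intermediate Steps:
$p{\left(L \right)} = -11$ ($p{\left(L \right)} = -2 - 9 = -11$)
$c = -91$ ($c = 6 - 97 = -91$)
$x = -102$ ($x = -11 - 91 = -102$)
$O{\left(Q \right)} = - \frac{23}{2} + \frac{Q^{2}}{2} + \frac{Q}{2 \left(3 + Q\right)}$ ($O{\left(Q \right)} = -7 + \frac{\left(Q^{2} + \frac{Q}{Q + 3}\right) - 9}{2} = -7 + \frac{\left(Q^{2} + \frac{Q}{3 + Q}\right) - 9}{2} = -7 + \frac{-9 + Q^{2} + \frac{Q}{3 + Q}}{2} = -7 + \left(- \frac{9}{2} + \frac{Q^{2}}{2} + \frac{Q}{2 \left(3 + Q\right)}\right) = - \frac{23}{2} + \frac{Q^{2}}{2} + \frac{Q}{2 \left(3 + Q\right)}$)
$O{\left(d \right)} + x = \frac{-69 + \left(-5\right)^{3} - -110 + 3 \left(-5\right)^{2}}{2 \left(3 - 5\right)} - 102 = \frac{-69 - 125 + 110 + 3 \cdot 25}{2 \left(-2\right)} - 102 = \frac{1}{2} \left(- \frac{1}{2}\right) \left(-69 - 125 + 110 + 75\right) - 102 = \frac{1}{2} \left(- \frac{1}{2}\right) \left(-9\right) - 102 = \frac{9}{4} - 102 = - \frac{399}{4}$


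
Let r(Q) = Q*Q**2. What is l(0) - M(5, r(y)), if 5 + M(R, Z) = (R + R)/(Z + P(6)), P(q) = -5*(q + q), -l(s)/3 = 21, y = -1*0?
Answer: -347/6 ≈ -57.833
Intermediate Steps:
y = 0
l(s) = -63 (l(s) = -3*21 = -63)
P(q) = -10*q
r(Q) = Q**3
M(R, Z) = -5 + 2*R/(-60 + Z) (M(R, Z) = -5 + (R + R)/(Z - 10*6) = -5 + (2*R)/(Z - 60) = -5 + (2*R)/(-60 + Z) = -5 + 2*R/(-60 + Z))
l(0) - M(5, r(y)) = -63 - (300 - 5*0**3 + 2*5)/(-60 + 0**3) = -63 - (300 - 5*0 + 10)/(-60 + 0) = -63 - (300 + 0 + 10)/(-60) = -63 - (-1)*310/60 = -63 - 1*(-31/6) = -63 + 31/6 = -347/6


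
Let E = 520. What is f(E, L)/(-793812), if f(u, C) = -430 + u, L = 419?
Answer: -15/132302 ≈ -0.00011338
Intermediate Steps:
f(E, L)/(-793812) = (-430 + 520)/(-793812) = 90*(-1/793812) = -15/132302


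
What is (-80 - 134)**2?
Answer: 45796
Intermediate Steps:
(-80 - 134)**2 = (-214)**2 = 45796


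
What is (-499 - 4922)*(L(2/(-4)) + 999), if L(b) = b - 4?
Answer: -10782369/2 ≈ -5.3912e+6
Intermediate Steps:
L(b) = -4 + b
(-499 - 4922)*(L(2/(-4)) + 999) = (-499 - 4922)*((-4 + 2/(-4)) + 999) = -5421*((-4 + 2*(-¼)) + 999) = -5421*((-4 - ½) + 999) = -5421*(-9/2 + 999) = -5421*1989/2 = -10782369/2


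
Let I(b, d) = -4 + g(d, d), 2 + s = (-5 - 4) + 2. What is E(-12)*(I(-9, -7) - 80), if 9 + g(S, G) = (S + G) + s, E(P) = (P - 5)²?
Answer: -33524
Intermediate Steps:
E(P) = (-5 + P)²
s = -9 (s = -2 + ((-5 - 4) + 2) = -2 + (-9 + 2) = -2 - 7 = -9)
g(S, G) = -18 + G + S (g(S, G) = -9 + ((S + G) - 9) = -9 + ((G + S) - 9) = -9 + (-9 + G + S) = -18 + G + S)
I(b, d) = -22 + 2*d (I(b, d) = -4 + (-18 + d + d) = -4 + (-18 + 2*d) = -22 + 2*d)
E(-12)*(I(-9, -7) - 80) = (-5 - 12)²*((-22 + 2*(-7)) - 80) = (-17)²*((-22 - 14) - 80) = 289*(-36 - 80) = 289*(-116) = -33524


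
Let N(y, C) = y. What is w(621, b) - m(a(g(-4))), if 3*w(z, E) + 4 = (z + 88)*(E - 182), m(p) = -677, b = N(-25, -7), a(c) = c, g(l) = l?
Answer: -144736/3 ≈ -48245.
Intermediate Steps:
b = -25
w(z, E) = -4/3 + (-182 + E)*(88 + z)/3 (w(z, E) = -4/3 + ((z + 88)*(E - 182))/3 = -4/3 + ((88 + z)*(-182 + E))/3 = -4/3 + ((-182 + E)*(88 + z))/3 = -4/3 + (-182 + E)*(88 + z)/3)
w(621, b) - m(a(g(-4))) = (-5340 - 182/3*621 + (88/3)*(-25) + (⅓)*(-25)*621) - 1*(-677) = (-5340 - 37674 - 2200/3 - 5175) + 677 = -146767/3 + 677 = -144736/3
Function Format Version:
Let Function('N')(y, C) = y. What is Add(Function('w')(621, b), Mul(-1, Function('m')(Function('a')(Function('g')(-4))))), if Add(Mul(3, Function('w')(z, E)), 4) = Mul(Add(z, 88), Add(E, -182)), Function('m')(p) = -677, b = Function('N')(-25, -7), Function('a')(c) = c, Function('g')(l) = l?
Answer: Rational(-144736, 3) ≈ -48245.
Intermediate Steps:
b = -25
Function('w')(z, E) = Add(Rational(-4, 3), Mul(Rational(1, 3), Add(-182, E), Add(88, z))) (Function('w')(z, E) = Add(Rational(-4, 3), Mul(Rational(1, 3), Mul(Add(z, 88), Add(E, -182)))) = Add(Rational(-4, 3), Mul(Rational(1, 3), Mul(Add(88, z), Add(-182, E)))) = Add(Rational(-4, 3), Mul(Rational(1, 3), Mul(Add(-182, E), Add(88, z)))) = Add(Rational(-4, 3), Mul(Rational(1, 3), Add(-182, E), Add(88, z))))
Add(Function('w')(621, b), Mul(-1, Function('m')(Function('a')(Function('g')(-4))))) = Add(Add(-5340, Mul(Rational(-182, 3), 621), Mul(Rational(88, 3), -25), Mul(Rational(1, 3), -25, 621)), Mul(-1, -677)) = Add(Add(-5340, -37674, Rational(-2200, 3), -5175), 677) = Add(Rational(-146767, 3), 677) = Rational(-144736, 3)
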